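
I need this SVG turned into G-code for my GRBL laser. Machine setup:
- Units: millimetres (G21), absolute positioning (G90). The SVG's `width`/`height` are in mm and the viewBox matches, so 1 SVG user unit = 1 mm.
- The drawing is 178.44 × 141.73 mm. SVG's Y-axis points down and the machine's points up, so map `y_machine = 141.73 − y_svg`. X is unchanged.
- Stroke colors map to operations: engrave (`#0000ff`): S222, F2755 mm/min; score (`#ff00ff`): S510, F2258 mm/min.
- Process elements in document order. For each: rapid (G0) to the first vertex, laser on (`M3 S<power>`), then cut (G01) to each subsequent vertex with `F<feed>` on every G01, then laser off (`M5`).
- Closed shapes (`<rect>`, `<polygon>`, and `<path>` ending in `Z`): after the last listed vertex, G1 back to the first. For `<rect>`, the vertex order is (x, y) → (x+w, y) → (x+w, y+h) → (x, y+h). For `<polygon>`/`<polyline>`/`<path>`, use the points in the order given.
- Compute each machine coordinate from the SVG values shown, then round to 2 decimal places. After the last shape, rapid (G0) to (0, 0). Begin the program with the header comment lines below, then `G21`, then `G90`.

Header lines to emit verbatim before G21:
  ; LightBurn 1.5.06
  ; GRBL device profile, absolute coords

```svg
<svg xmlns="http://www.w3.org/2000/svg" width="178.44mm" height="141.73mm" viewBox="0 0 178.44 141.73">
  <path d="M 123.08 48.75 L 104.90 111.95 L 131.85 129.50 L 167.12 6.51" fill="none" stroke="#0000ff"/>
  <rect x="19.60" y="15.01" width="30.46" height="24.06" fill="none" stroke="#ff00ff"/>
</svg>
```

Since the viewBox matches the mm dimensions, user units are millimetres directly. The only transform is the Y-flip y_m = 141.73 − y_svg.

Shape 1 is a open polyline drawn with `<path>`. Its stroke #0000ff means engrave at S222, F2755. After flipping Y the toolpath is (123.08,92.98) → (104.90,29.78) → (131.85,12.23) → (167.12,135.22).

Shape 2 is a rectangle drawn with `<rect>`. Its stroke #ff00ff means score at S510, F2258. After flipping Y the toolpath is (19.60,126.72) → (50.06,126.72) → (50.06,102.66) → (19.60,102.66) → (19.60,126.72), returning to the start.

; LightBurn 1.5.06
; GRBL device profile, absolute coords
G21
G90
G0 X123.08 Y92.98
M3 S222
G01 X104.90 Y29.78 F2755
G01 X131.85 Y12.23 F2755
G01 X167.12 Y135.22 F2755
M5
G0 X19.60 Y126.72
M3 S510
G01 X50.06 Y126.72 F2258
G01 X50.06 Y102.66 F2258
G01 X19.60 Y102.66 F2258
G01 X19.60 Y126.72 F2258
M5
G0 X0.00 Y0.00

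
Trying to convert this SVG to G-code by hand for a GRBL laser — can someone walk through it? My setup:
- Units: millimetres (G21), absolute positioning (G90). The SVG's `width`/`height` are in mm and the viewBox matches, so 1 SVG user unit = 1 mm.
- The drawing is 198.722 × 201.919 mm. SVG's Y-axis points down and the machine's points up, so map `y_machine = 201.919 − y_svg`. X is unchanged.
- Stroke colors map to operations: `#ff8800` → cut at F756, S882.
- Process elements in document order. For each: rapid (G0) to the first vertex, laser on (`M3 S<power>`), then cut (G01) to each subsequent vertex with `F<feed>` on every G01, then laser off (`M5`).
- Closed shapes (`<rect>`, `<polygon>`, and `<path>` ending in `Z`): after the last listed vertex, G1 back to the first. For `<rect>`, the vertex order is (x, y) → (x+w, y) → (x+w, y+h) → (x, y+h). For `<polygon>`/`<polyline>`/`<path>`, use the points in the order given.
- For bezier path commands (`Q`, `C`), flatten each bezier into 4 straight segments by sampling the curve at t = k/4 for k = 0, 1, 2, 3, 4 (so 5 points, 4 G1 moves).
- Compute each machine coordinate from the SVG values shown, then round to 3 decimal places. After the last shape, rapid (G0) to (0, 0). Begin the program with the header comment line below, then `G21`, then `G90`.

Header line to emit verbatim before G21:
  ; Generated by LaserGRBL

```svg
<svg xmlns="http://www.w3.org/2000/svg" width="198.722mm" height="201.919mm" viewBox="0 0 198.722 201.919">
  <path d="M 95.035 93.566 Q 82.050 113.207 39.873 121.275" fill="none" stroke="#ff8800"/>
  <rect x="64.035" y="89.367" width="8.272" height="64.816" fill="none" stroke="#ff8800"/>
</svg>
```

; Generated by LaserGRBL
G21
G90
G0 X95.035 Y108.353
M3 S882
G01 X86.718 Y99.256 F756
G01 X74.752 Y91.605 F756
G01 X59.137 Y85.401 F756
G01 X39.873 Y80.644 F756
M5
G0 X64.035 Y112.552
M3 S882
G01 X72.307 Y112.552 F756
G01 X72.307 Y47.736 F756
G01 X64.035 Y47.736 F756
G01 X64.035 Y112.552 F756
M5
G0 X0.000 Y0.000

Since the viewBox matches the mm dimensions, user units are millimetres directly. The only transform is the Y-flip y_m = 201.919 − y_svg.

Shape 1 is a quadratic bezier drawn with `<path>`. Its stroke #ff8800 means cut at S882, F756. After flipping Y the toolpath is (95.035,108.353) → (86.718,99.256) → (74.752,91.605) → (59.137,85.401) → (39.873,80.644).

Shape 2 is a rectangle drawn with `<rect>`. Its stroke #ff8800 means cut at S882, F756. After flipping Y the toolpath is (64.035,112.552) → (72.307,112.552) → (72.307,47.736) → (64.035,47.736) → (64.035,112.552), returning to the start.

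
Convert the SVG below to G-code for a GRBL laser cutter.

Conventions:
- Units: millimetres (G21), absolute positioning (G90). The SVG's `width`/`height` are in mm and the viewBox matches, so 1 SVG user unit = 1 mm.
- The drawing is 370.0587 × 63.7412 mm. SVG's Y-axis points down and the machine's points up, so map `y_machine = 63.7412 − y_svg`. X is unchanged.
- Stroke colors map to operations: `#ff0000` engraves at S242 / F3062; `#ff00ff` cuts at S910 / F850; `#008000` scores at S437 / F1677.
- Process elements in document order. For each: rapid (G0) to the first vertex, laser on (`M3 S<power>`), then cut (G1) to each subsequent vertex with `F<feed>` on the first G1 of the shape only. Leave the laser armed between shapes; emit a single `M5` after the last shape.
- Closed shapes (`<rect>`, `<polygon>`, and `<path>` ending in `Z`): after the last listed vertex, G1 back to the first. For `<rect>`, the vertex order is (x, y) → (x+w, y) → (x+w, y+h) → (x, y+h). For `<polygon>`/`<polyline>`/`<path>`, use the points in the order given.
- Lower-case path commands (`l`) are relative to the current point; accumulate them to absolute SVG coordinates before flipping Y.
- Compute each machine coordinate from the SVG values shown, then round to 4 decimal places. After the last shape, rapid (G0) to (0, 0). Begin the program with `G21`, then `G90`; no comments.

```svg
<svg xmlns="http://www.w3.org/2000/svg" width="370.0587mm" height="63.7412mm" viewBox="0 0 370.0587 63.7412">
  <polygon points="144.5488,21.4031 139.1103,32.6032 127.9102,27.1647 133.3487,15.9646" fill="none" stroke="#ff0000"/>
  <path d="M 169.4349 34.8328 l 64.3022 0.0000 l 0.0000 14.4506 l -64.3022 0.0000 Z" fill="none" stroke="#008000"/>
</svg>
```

Since the viewBox matches the mm dimensions, user units are millimetres directly. The only transform is the Y-flip y_m = 63.7412 − y_svg.

Shape 1 is a regular polygon drawn with `<polygon>`. Its stroke #ff0000 means engrave at S242, F3062. After flipping Y the toolpath is (144.5488,42.3381) → (139.1103,31.1380) → (127.9102,36.5765) → (133.3487,47.7766) → (144.5488,42.3381), returning to the start.

Shape 2 is a rectangle drawn with `<path>`. Its stroke #008000 means score at S437, F1677. After flipping Y the toolpath is (169.4349,28.9084) → (233.7371,28.9084) → (233.7371,14.4578) → (169.4349,14.4578) → (169.4349,28.9084), returning to the start.

G21
G90
G0 X144.5488 Y42.3381
M3 S242
G1 X139.1103 Y31.1380 F3062
G1 X127.9102 Y36.5765
G1 X133.3487 Y47.7766
G1 X144.5488 Y42.3381
G0 X169.4349 Y28.9084
M3 S437
G1 X233.7371 Y28.9084 F1677
G1 X233.7371 Y14.4578
G1 X169.4349 Y14.4578
G1 X169.4349 Y28.9084
M5
G0 X0.0000 Y0.0000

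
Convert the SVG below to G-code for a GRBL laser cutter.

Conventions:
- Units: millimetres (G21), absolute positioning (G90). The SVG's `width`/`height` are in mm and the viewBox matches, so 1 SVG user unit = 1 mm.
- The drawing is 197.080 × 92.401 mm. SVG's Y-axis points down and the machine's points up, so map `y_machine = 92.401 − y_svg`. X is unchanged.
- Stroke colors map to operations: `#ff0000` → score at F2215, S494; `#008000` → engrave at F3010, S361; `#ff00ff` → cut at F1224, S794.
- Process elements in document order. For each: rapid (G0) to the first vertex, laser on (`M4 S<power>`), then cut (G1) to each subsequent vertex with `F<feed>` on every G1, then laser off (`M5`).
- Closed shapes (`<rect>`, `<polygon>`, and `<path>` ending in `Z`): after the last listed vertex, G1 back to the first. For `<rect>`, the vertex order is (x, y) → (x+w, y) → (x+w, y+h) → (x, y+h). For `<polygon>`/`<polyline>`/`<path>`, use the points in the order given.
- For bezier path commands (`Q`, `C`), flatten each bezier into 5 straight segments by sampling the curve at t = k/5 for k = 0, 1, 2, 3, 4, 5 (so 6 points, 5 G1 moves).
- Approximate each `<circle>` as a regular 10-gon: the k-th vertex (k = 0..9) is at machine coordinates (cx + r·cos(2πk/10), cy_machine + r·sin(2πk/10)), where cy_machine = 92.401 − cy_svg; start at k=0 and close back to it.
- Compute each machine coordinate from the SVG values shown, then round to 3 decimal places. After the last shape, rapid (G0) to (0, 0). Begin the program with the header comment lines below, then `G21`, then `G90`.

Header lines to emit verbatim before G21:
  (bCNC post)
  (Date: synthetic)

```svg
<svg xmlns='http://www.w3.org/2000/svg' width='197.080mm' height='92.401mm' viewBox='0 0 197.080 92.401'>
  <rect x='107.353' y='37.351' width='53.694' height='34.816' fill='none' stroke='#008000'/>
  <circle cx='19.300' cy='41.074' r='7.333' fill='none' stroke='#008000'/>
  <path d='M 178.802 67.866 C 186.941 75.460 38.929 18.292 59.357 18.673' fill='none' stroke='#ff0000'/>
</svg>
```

viewBox `0 0 197.080 92.401` with mm width/height → 1 unit = 1 mm. Flip: y_m = 92.401 − y_svg.

**Shape 1** — `<rect>` rectangle, stroke `#008000` → engrave (S361, F3010). Machine vertices: (107.353,55.050) → (161.047,55.050) → (161.047,20.234) → (107.353,20.234) → (107.353,55.050). Closed: final G1 returns to the first vertex.

**Shape 2** — `<circle>` circle, stroke `#008000` → engrave (S361, F3010). Machine vertices: (26.633,51.327) → (25.233,55.637) → (21.566,58.301) → (17.034,58.301) → (13.367,55.637) → (11.967,51.327) → (13.367,47.017) → (17.034,44.353) → (21.566,44.353) → (25.233,47.017) → (26.633,51.327). Closed: final G1 returns to the first vertex.

**Shape 3** — `<path>` cubic bezier, stroke `#ff0000` → score (S494, F2215). Control points (SVG): P0=(178.802,67.866), P1=(186.941,75.460), P2=(38.929,18.292), P3=(59.357,18.673); sampled at t=k/5. Machine vertices: (178.802,24.535) → (167.544,26.772) → (134.390,38.680) → (94.921,54.390) → (64.716,68.029) → (59.357,73.728). Open path.

(bCNC post)
(Date: synthetic)
G21
G90
G0 X107.353 Y55.050
M4 S361
G1 X161.047 Y55.050 F3010
G1 X161.047 Y20.234 F3010
G1 X107.353 Y20.234 F3010
G1 X107.353 Y55.050 F3010
M5
G0 X26.633 Y51.327
M4 S361
G1 X25.233 Y55.637 F3010
G1 X21.566 Y58.301 F3010
G1 X17.034 Y58.301 F3010
G1 X13.367 Y55.637 F3010
G1 X11.967 Y51.327 F3010
G1 X13.367 Y47.017 F3010
G1 X17.034 Y44.353 F3010
G1 X21.566 Y44.353 F3010
G1 X25.233 Y47.017 F3010
G1 X26.633 Y51.327 F3010
M5
G0 X178.802 Y24.535
M4 S494
G1 X167.544 Y26.772 F2215
G1 X134.390 Y38.680 F2215
G1 X94.921 Y54.390 F2215
G1 X64.716 Y68.029 F2215
G1 X59.357 Y73.728 F2215
M5
G0 X0.000 Y0.000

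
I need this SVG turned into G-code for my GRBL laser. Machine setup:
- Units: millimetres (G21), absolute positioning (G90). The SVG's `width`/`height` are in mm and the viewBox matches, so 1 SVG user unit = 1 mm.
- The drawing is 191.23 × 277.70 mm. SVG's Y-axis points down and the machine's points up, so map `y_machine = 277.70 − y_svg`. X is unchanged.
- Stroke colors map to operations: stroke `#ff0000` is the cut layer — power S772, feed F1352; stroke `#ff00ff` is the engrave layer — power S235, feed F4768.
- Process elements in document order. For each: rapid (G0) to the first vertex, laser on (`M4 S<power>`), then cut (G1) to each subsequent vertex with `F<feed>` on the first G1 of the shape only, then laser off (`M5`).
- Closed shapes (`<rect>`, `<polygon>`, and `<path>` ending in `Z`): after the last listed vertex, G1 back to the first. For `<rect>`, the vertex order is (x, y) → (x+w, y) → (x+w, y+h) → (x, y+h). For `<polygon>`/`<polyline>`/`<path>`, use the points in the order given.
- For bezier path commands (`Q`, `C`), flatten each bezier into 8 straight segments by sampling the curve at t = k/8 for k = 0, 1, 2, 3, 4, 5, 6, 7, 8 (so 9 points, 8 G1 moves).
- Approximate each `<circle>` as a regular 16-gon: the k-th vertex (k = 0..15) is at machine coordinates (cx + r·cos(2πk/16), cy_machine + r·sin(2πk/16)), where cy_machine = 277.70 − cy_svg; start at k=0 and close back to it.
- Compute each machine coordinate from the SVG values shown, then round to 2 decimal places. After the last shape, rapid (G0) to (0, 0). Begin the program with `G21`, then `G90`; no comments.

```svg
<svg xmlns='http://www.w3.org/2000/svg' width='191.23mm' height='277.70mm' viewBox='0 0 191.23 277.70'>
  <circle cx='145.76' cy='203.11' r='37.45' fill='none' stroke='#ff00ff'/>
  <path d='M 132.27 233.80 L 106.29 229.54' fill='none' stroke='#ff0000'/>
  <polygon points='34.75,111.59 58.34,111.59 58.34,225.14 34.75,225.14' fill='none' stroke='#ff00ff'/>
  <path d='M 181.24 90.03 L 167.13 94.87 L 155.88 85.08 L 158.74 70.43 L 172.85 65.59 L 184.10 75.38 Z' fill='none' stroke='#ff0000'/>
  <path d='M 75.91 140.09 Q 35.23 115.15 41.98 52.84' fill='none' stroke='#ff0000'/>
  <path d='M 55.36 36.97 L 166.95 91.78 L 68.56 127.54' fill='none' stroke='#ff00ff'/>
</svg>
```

viewBox `0 0 191.23 277.70` with mm width/height → 1 unit = 1 mm. Flip: y_m = 277.70 − y_svg.

**Shape 1** — `<circle>` circle, stroke `#ff00ff` → engrave (S235, F4768). Machine vertices: (183.21,74.59) → (180.36,88.92) → (172.24,101.07) → (160.09,109.19) → (145.76,112.04) → (131.43,109.19) → (119.28,101.07) → (111.16,88.92) → (108.31,74.59) → (111.16,60.26) → (119.28,48.11) → (131.43,39.99) → (145.76,37.14) → (160.09,39.99) → (172.24,48.11) → (180.36,60.26) → (183.21,74.59). Closed: final G1 returns to the first vertex.

**Shape 2** — `<path>` line segment, stroke `#ff0000` → cut (S772, F1352). Machine vertices: (132.27,43.90) → (106.29,48.16). Open path.

**Shape 3** — `<polygon>` rectangle, stroke `#ff00ff` → engrave (S235, F4768). Machine vertices: (34.75,166.11) → (58.34,166.11) → (58.34,52.56) → (34.75,52.56) → (34.75,166.11). Closed: final G1 returns to the first vertex.

**Shape 4** — `<path>` regular polygon, stroke `#ff0000` → cut (S772, F1352). Machine vertices: (181.24,187.67) → (167.13,182.83) → (155.88,192.62) → (158.74,207.27) → (172.85,212.11) → (184.10,202.32) → (181.24,187.67). Closed: final G1 returns to the first vertex.

**Shape 5** — `<path>` quadratic bezier, stroke `#ff0000` → cut (S772, F1352). Control points (SVG): P0=(75.91,140.09), P1=(35.23,115.15), P2=(41.98,52.84); sampled at t=k/8. Machine vertices: (75.91,137.61) → (66.48,144.43) → (58.53,152.42) → (52.07,161.57) → (47.09,171.89) → (43.59,183.38) → (41.57,196.04) → (41.03,209.87) → (41.98,224.86). Open path.

**Shape 6** — `<path>` open polyline, stroke `#ff00ff` → engrave (S235, F4768). Machine vertices: (55.36,240.73) → (166.95,185.92) → (68.56,150.16). Open path.

G21
G90
G0 X183.21 Y74.59
M4 S235
G1 X180.36 Y88.92 F4768
G1 X172.24 Y101.07
G1 X160.09 Y109.19
G1 X145.76 Y112.04
G1 X131.43 Y109.19
G1 X119.28 Y101.07
G1 X111.16 Y88.92
G1 X108.31 Y74.59
G1 X111.16 Y60.26
G1 X119.28 Y48.11
G1 X131.43 Y39.99
G1 X145.76 Y37.14
G1 X160.09 Y39.99
G1 X172.24 Y48.11
G1 X180.36 Y60.26
G1 X183.21 Y74.59
M5
G0 X132.27 Y43.90
M4 S772
G1 X106.29 Y48.16 F1352
M5
G0 X34.75 Y166.11
M4 S235
G1 X58.34 Y166.11 F4768
G1 X58.34 Y52.56
G1 X34.75 Y52.56
G1 X34.75 Y166.11
M5
G0 X181.24 Y187.67
M4 S772
G1 X167.13 Y182.83 F1352
G1 X155.88 Y192.62
G1 X158.74 Y207.27
G1 X172.85 Y212.11
G1 X184.10 Y202.32
G1 X181.24 Y187.67
M5
G0 X75.91 Y137.61
M4 S772
G1 X66.48 Y144.43 F1352
G1 X58.53 Y152.42
G1 X52.07 Y161.57
G1 X47.09 Y171.89
G1 X43.59 Y183.38
G1 X41.57 Y196.04
G1 X41.03 Y209.87
G1 X41.98 Y224.86
M5
G0 X55.36 Y240.73
M4 S235
G1 X166.95 Y185.92 F4768
G1 X68.56 Y150.16
M5
G0 X0.00 Y0.00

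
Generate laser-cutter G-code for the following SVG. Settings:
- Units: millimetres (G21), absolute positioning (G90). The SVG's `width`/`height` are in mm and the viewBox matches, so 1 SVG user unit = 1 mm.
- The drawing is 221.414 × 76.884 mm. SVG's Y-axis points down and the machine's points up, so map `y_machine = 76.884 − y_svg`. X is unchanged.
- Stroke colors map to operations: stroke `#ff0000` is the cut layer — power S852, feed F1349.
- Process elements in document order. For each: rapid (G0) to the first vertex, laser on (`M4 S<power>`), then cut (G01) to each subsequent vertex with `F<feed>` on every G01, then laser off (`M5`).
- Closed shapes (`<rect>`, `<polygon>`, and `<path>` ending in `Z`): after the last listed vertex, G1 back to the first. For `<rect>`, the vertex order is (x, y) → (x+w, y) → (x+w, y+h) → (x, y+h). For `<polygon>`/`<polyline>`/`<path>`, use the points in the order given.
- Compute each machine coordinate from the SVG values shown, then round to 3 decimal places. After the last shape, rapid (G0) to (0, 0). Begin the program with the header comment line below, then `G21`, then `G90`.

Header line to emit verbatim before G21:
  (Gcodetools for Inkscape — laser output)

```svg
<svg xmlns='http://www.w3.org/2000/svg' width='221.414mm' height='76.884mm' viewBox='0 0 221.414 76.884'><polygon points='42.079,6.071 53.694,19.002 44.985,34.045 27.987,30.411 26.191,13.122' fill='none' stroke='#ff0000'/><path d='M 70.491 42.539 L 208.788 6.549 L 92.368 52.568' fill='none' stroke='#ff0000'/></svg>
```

(Gcodetools for Inkscape — laser output)
G21
G90
G0 X42.079 Y70.813
M4 S852
G01 X53.694 Y57.882 F1349
G01 X44.985 Y42.839 F1349
G01 X27.987 Y46.473 F1349
G01 X26.191 Y63.762 F1349
G01 X42.079 Y70.813 F1349
M5
G0 X70.491 Y34.345
M4 S852
G01 X208.788 Y70.335 F1349
G01 X92.368 Y24.316 F1349
M5
G0 X0.000 Y0.000

viewBox `0 0 221.414 76.884` with mm width/height → 1 unit = 1 mm. Flip: y_m = 76.884 − y_svg.

**Shape 1** — `<polygon>` regular polygon, stroke `#ff0000` → cut (S852, F1349). Machine vertices: (42.079,70.813) → (53.694,57.882) → (44.985,42.839) → (27.987,46.473) → (26.191,63.762) → (42.079,70.813). Closed: final G1 returns to the first vertex.

**Shape 2** — `<path>` open polyline, stroke `#ff0000` → cut (S852, F1349). Machine vertices: (70.491,34.345) → (208.788,70.335) → (92.368,24.316). Open path.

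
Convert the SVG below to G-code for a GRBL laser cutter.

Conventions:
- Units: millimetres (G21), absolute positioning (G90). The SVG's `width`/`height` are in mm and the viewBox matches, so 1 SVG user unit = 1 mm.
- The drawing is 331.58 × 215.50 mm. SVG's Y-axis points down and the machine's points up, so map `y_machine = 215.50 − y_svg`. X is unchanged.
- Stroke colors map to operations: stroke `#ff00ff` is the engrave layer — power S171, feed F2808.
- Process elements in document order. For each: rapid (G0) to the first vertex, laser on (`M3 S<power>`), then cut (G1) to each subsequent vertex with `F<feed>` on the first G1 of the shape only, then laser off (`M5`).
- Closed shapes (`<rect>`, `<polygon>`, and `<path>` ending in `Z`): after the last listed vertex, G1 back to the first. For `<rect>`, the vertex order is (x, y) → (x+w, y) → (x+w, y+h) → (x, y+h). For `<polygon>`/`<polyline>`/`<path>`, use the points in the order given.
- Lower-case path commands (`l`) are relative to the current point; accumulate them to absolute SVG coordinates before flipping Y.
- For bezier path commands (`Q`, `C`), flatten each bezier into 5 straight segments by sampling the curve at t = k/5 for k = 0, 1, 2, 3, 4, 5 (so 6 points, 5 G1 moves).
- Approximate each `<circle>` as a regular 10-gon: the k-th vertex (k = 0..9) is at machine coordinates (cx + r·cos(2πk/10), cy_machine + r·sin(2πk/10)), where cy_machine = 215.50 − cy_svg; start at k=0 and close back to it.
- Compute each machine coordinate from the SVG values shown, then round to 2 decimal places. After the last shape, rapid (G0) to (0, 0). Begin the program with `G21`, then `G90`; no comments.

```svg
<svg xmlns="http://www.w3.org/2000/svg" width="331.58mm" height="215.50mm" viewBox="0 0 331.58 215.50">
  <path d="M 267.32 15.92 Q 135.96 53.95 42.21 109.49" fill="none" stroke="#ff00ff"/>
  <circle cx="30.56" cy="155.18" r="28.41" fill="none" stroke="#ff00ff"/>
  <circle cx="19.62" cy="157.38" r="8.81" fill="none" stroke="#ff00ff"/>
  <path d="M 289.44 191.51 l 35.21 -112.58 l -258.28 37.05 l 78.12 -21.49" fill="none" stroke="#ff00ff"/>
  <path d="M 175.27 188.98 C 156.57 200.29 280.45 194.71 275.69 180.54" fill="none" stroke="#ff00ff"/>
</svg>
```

1 u = 1 mm; y_m = 215.50 − y.

[1] `<path>` quadratic bezier, #ff00ff→engrave S171 F2808: (267.32,199.58) → (216.28,183.67) → (168.25,166.35) → (123.23,147.64) → (81.21,127.53) → (42.21,106.01)

[2] `<circle>` circle, #ff00ff→engrave S171 F2808: (58.97,60.32) → (53.54,77.02) → (39.34,87.34) → (21.78,87.34) → (7.58,77.02) → (2.15,60.32) → (7.58,43.62) → (21.78,33.30) → (39.34,33.30) → (53.54,43.62) → (58.97,60.32) (closed)

[3] `<circle>` circle, #ff00ff→engrave S171 F2808: (28.43,58.12) → (26.75,63.30) → (22.34,66.50) → (16.90,66.50) → (12.49,63.30) → (10.81,58.12) → (12.49,52.94) → (16.90,49.74) → (22.34,49.74) → (26.75,52.94) → (28.43,58.12) (closed)

[4] `<path>` open polyline, #ff00ff→engrave S171 F2808: (289.44,23.99) → (324.65,136.57) → (66.37,99.52) → (144.49,121.01)

[5] `<path>` cubic bezier, #ff00ff→engrave S171 F2808: (175.27,26.52) → (178.99,21.69) → (203.91,20.52) → (237.01,22.61) → (265.28,27.56) → (275.69,34.96)

G21
G90
G0 X267.32 Y199.58
M3 S171
G1 X216.28 Y183.67 F2808
G1 X168.25 Y166.35
G1 X123.23 Y147.64
G1 X81.21 Y127.53
G1 X42.21 Y106.01
M5
G0 X58.97 Y60.32
M3 S171
G1 X53.54 Y77.02 F2808
G1 X39.34 Y87.34
G1 X21.78 Y87.34
G1 X7.58 Y77.02
G1 X2.15 Y60.32
G1 X7.58 Y43.62
G1 X21.78 Y33.30
G1 X39.34 Y33.30
G1 X53.54 Y43.62
G1 X58.97 Y60.32
M5
G0 X28.43 Y58.12
M3 S171
G1 X26.75 Y63.30 F2808
G1 X22.34 Y66.50
G1 X16.90 Y66.50
G1 X12.49 Y63.30
G1 X10.81 Y58.12
G1 X12.49 Y52.94
G1 X16.90 Y49.74
G1 X22.34 Y49.74
G1 X26.75 Y52.94
G1 X28.43 Y58.12
M5
G0 X289.44 Y23.99
M3 S171
G1 X324.65 Y136.57 F2808
G1 X66.37 Y99.52
G1 X144.49 Y121.01
M5
G0 X175.27 Y26.52
M3 S171
G1 X178.99 Y21.69 F2808
G1 X203.91 Y20.52
G1 X237.01 Y22.61
G1 X265.28 Y27.56
G1 X275.69 Y34.96
M5
G0 X0.00 Y0.00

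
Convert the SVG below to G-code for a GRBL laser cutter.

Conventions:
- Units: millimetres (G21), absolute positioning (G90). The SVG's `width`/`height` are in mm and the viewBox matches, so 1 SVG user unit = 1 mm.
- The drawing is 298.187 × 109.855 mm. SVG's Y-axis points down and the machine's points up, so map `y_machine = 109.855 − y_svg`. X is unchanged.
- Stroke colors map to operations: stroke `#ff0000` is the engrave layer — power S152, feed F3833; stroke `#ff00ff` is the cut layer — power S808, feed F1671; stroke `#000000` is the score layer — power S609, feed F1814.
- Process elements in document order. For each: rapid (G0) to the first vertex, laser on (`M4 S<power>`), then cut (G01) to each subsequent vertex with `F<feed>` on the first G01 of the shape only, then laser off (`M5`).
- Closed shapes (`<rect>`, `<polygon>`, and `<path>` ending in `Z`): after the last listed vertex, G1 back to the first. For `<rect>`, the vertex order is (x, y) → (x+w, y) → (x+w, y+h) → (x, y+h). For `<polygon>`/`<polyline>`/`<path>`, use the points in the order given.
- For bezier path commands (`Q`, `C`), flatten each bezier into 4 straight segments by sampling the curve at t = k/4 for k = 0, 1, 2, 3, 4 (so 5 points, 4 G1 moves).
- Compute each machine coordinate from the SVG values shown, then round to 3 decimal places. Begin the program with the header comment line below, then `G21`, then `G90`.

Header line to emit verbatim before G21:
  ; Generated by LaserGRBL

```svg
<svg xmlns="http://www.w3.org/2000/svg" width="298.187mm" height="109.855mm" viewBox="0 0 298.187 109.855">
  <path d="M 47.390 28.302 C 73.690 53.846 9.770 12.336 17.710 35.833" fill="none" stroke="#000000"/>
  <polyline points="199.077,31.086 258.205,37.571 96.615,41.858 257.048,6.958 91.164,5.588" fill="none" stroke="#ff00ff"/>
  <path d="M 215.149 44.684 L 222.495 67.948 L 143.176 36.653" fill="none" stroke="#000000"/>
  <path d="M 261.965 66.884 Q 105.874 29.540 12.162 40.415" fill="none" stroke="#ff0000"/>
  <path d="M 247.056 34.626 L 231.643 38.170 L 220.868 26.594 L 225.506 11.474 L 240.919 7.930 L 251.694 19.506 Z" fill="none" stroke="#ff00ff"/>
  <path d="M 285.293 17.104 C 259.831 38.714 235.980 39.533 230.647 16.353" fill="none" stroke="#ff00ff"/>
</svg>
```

Since the viewBox matches the mm dimensions, user units are millimetres directly. The only transform is the Y-flip y_m = 109.855 − y_svg.

Shape 1 is a cubic bezier drawn with `<path>`. Its stroke #000000 means score at S609, F1814. After flipping Y the toolpath is (47.390,81.553) → (52.731,72.904) → (39.435,77.020) → (22.696,81.519) → (17.710,74.022).

Shape 2 is a open polyline drawn with `<polyline>`. Its stroke #ff00ff means cut at S808, F1671. After flipping Y the toolpath is (199.077,78.769) → (258.205,72.284) → (96.615,67.997) → (257.048,102.897) → (91.164,104.267).

Shape 3 is a open polyline drawn with `<path>`. Its stroke #000000 means score at S609, F1814. After flipping Y the toolpath is (215.149,65.171) → (222.495,41.907) → (143.176,73.202).

Shape 4 is a quadratic bezier drawn with `<path>`. Its stroke #ff0000 means engrave at S152, F3833. After flipping Y the toolpath is (261.965,42.971) → (187.818,58.629) → (121.469,68.260) → (62.917,71.864) → (12.162,69.440).

Shape 5 is a regular polygon drawn with `<path>`. Its stroke #ff00ff means cut at S808, F1671. After flipping Y the toolpath is (247.056,75.229) → (231.643,71.685) → (220.868,83.261) → (225.506,98.381) → (240.919,101.925) → (251.694,90.349) → (247.056,75.229), returning to the start.

Shape 6 is a cubic bezier drawn with `<path>`. Its stroke #ff00ff means cut at S808, F1671. After flipping Y the toolpath is (285.293,92.751) → (266.763,80.492) → (250.422,76.330) → (237.855,80.567) → (230.647,93.502).

; Generated by LaserGRBL
G21
G90
G0 X47.390 Y81.553
M4 S609
G01 X52.731 Y72.904 F1814
G01 X39.435 Y77.020
G01 X22.696 Y81.519
G01 X17.710 Y74.022
M5
G0 X199.077 Y78.769
M4 S808
G01 X258.205 Y72.284 F1671
G01 X96.615 Y67.997
G01 X257.048 Y102.897
G01 X91.164 Y104.267
M5
G0 X215.149 Y65.171
M4 S609
G01 X222.495 Y41.907 F1814
G01 X143.176 Y73.202
M5
G0 X261.965 Y42.971
M4 S152
G01 X187.818 Y58.629 F3833
G01 X121.469 Y68.260
G01 X62.917 Y71.864
G01 X12.162 Y69.440
M5
G0 X247.056 Y75.229
M4 S808
G01 X231.643 Y71.685 F1671
G01 X220.868 Y83.261
G01 X225.506 Y98.381
G01 X240.919 Y101.925
G01 X251.694 Y90.349
G01 X247.056 Y75.229
M5
G0 X285.293 Y92.751
M4 S808
G01 X266.763 Y80.492 F1671
G01 X250.422 Y76.330
G01 X237.855 Y80.567
G01 X230.647 Y93.502
M5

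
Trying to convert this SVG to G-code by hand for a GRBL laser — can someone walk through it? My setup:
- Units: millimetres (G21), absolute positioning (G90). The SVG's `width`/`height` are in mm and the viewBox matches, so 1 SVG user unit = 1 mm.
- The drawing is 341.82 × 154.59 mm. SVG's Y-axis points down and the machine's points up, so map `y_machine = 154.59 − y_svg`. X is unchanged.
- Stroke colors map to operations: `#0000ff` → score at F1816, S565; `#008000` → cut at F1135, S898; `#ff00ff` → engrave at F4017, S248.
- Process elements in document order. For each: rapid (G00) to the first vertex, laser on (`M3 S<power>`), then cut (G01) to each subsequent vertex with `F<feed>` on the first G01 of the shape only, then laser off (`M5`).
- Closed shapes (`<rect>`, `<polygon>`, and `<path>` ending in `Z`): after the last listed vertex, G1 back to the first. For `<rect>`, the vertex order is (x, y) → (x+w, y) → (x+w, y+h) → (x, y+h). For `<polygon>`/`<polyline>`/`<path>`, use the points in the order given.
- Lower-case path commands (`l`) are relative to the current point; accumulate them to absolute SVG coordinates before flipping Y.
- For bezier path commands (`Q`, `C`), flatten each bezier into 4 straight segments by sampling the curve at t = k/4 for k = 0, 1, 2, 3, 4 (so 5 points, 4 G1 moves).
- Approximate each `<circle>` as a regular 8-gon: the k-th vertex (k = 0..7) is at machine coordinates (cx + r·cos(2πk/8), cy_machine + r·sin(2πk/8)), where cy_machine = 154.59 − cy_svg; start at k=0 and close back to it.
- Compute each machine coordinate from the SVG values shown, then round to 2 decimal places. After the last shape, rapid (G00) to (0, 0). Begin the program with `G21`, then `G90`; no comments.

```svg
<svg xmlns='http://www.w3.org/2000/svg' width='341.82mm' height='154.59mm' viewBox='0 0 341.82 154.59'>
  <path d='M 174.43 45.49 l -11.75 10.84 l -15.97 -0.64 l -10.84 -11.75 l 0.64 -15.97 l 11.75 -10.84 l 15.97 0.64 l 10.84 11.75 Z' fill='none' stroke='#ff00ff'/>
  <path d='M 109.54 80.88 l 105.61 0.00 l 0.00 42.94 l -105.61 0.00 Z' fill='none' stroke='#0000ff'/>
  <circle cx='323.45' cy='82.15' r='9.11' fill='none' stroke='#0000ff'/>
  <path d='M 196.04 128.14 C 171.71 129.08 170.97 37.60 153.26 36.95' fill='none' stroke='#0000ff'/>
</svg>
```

1 u = 1 mm; y_m = 154.59 − y.

[1] `<path>` regular polygon, #ff00ff→engrave S248 F4017: (174.43,109.10) → (162.68,98.26) → (146.71,98.90) → (135.87,110.65) → (136.51,126.62) → (148.26,137.46) → (164.23,136.82) → (175.07,125.07) → (174.43,109.10) (closed)

[2] `<path>` rectangle, #0000ff→score S565 F1816: (109.54,73.71) → (215.15,73.71) → (215.15,30.77) → (109.54,30.77) → (109.54,73.71) (closed)

[3] `<circle>` circle, #0000ff→score S565 F1816: (332.56,72.44) → (329.89,78.88) → (323.45,81.55) → (317.01,78.88) → (314.34,72.44) → (317.01,66.00) → (323.45,63.33) → (329.89,66.00) → (332.56,72.44) (closed)

[4] `<path>` cubic bezier, #0000ff→score S565 F1816: (196.04,26.45) → (181.58,40.21) → (172.17,71.45) → (163.99,102.99) → (153.26,117.64)

G21
G90
G00 X174.43 Y109.10
M3 S248
G01 X162.68 Y98.26 F4017
G01 X146.71 Y98.90
G01 X135.87 Y110.65
G01 X136.51 Y126.62
G01 X148.26 Y137.46
G01 X164.23 Y136.82
G01 X175.07 Y125.07
G01 X174.43 Y109.10
M5
G00 X109.54 Y73.71
M3 S565
G01 X215.15 Y73.71 F1816
G01 X215.15 Y30.77
G01 X109.54 Y30.77
G01 X109.54 Y73.71
M5
G00 X332.56 Y72.44
M3 S565
G01 X329.89 Y78.88 F1816
G01 X323.45 Y81.55
G01 X317.01 Y78.88
G01 X314.34 Y72.44
G01 X317.01 Y66.00
G01 X323.45 Y63.33
G01 X329.89 Y66.00
G01 X332.56 Y72.44
M5
G00 X196.04 Y26.45
M3 S565
G01 X181.58 Y40.21 F1816
G01 X172.17 Y71.45
G01 X163.99 Y102.99
G01 X153.26 Y117.64
M5
G00 X0.00 Y0.00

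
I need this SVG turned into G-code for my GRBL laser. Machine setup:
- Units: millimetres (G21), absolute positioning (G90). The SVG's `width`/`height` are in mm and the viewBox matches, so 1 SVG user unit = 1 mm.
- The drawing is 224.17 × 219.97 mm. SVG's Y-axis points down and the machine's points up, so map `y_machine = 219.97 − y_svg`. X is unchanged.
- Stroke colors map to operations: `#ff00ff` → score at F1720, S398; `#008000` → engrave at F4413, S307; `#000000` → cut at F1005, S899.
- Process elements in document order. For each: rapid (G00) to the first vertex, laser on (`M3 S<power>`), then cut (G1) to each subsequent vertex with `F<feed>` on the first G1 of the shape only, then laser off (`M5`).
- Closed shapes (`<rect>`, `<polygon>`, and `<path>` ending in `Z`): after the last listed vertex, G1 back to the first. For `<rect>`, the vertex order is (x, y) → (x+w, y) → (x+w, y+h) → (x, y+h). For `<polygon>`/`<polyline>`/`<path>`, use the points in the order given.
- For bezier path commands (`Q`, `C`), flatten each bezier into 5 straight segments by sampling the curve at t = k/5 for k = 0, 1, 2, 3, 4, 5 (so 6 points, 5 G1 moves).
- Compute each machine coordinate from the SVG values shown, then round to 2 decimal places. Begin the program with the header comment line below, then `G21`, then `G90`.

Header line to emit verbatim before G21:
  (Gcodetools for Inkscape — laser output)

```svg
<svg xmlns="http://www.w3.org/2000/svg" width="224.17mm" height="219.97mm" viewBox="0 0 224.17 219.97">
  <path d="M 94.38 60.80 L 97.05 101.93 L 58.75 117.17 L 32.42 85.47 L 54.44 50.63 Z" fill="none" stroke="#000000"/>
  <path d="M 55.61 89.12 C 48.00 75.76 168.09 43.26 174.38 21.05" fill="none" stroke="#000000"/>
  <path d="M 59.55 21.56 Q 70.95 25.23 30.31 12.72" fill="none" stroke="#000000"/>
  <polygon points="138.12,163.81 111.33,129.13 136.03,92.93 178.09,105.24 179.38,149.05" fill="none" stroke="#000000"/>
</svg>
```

Since the viewBox matches the mm dimensions, user units are millimetres directly. The only transform is the Y-flip y_m = 219.97 − y_svg.

Shape 1 is a regular polygon drawn with `<path>`. Its stroke #000000 means cut at S899, F1005. After flipping Y the toolpath is (94.38,159.17) → (97.05,118.04) → (58.75,102.80) → (32.42,134.50) → (54.44,169.34) → (94.38,159.17), returning to the start.

Shape 2 is a cubic bezier drawn with `<path>`. Its stroke #000000 means cut at S899, F1005. After flipping Y the toolpath is (55.61,130.85) → (64.44,140.93) → (92.32,154.19) → (127.66,169.21) → (158.88,184.59) → (174.38,198.92).

Shape 3 is a quadratic bezier drawn with `<path>`. Its stroke #000000 means cut at S899, F1005. After flipping Y the toolpath is (59.55,198.41) → (62.03,197.59) → (60.34,198.06) → (54.50,199.83) → (44.48,202.89) → (30.31,207.25).

Shape 4 is a regular polygon drawn with `<polygon>`. Its stroke #000000 means cut at S899, F1005. After flipping Y the toolpath is (138.12,56.16) → (111.33,90.84) → (136.03,127.04) → (178.09,114.73) → (179.38,70.92) → (138.12,56.16), returning to the start.

(Gcodetools for Inkscape — laser output)
G21
G90
G00 X94.38 Y159.17
M3 S899
G1 X97.05 Y118.04 F1005
G1 X58.75 Y102.80
G1 X32.42 Y134.50
G1 X54.44 Y169.34
G1 X94.38 Y159.17
M5
G00 X55.61 Y130.85
M3 S899
G1 X64.44 Y140.93 F1005
G1 X92.32 Y154.19
G1 X127.66 Y169.21
G1 X158.88 Y184.59
G1 X174.38 Y198.92
M5
G00 X59.55 Y198.41
M3 S899
G1 X62.03 Y197.59 F1005
G1 X60.34 Y198.06
G1 X54.50 Y199.83
G1 X44.48 Y202.89
G1 X30.31 Y207.25
M5
G00 X138.12 Y56.16
M3 S899
G1 X111.33 Y90.84 F1005
G1 X136.03 Y127.04
G1 X178.09 Y114.73
G1 X179.38 Y70.92
G1 X138.12 Y56.16
M5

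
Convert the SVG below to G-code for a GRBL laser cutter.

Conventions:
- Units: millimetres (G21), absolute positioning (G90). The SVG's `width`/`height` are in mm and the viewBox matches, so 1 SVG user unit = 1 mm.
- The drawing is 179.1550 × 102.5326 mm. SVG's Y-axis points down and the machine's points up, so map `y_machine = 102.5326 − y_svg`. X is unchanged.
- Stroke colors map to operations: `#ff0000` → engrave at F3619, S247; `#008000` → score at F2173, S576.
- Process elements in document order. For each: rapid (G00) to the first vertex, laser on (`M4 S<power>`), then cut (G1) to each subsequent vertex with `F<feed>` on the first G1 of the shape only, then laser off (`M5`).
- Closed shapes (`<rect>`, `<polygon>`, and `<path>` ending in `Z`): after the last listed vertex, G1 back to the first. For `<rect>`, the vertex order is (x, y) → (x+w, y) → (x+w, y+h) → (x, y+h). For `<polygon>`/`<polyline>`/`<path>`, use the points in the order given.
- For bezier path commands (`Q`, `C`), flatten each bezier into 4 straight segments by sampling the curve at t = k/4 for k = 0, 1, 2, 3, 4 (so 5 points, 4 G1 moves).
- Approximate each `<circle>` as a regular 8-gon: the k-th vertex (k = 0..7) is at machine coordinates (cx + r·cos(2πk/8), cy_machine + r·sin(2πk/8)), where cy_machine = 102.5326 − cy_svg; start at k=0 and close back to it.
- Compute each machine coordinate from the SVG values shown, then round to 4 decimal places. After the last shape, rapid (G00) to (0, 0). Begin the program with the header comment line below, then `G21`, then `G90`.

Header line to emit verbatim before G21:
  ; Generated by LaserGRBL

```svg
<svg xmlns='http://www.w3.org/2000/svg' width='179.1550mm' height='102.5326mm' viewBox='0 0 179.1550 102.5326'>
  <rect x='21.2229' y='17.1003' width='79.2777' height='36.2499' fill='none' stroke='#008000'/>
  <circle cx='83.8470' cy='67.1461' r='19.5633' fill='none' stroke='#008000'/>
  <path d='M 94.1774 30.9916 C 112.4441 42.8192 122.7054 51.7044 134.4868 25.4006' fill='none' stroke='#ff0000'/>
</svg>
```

; Generated by LaserGRBL
G21
G90
G00 X21.2229 Y85.4323
M4 S576
G1 X100.5006 Y85.4323 F2173
G1 X100.5006 Y49.1824
G1 X21.2229 Y49.1824
G1 X21.2229 Y85.4323
M5
G00 X103.4103 Y35.3865
M4 S576
G1 X97.6803 Y49.2198 F2173
G1 X83.8470 Y54.9498
G1 X70.0137 Y49.2198
G1 X64.2837 Y35.3865
G1 X70.0137 Y21.5532
G1 X83.8470 Y15.8232
G1 X97.6803 Y21.5532
G1 X103.4103 Y35.3865
M5
G00 X94.1774 Y71.5410
M4 S247
G1 X106.5252 Y63.7259 F3619
G1 X116.7641 Y60.0372
G1 X125.7869 Y63.4982
G1 X134.4868 Y77.1320
M5
G00 X0.0000 Y0.0000

1 u = 1 mm; y_m = 102.5326 − y.

[1] `<rect>` rectangle, #008000→score S576 F2173: (21.2229,85.4323) → (100.5006,85.4323) → (100.5006,49.1824) → (21.2229,49.1824) → (21.2229,85.4323) (closed)

[2] `<circle>` circle, #008000→score S576 F2173: (103.4103,35.3865) → (97.6803,49.2198) → (83.8470,54.9498) → (70.0137,49.2198) → (64.2837,35.3865) → (70.0137,21.5532) → (83.8470,15.8232) → (97.6803,21.5532) → (103.4103,35.3865) (closed)

[3] `<path>` cubic bezier, #ff0000→engrave S247 F3619: (94.1774,71.5410) → (106.5252,63.7259) → (116.7641,60.0372) → (125.7869,63.4982) → (134.4868,77.1320)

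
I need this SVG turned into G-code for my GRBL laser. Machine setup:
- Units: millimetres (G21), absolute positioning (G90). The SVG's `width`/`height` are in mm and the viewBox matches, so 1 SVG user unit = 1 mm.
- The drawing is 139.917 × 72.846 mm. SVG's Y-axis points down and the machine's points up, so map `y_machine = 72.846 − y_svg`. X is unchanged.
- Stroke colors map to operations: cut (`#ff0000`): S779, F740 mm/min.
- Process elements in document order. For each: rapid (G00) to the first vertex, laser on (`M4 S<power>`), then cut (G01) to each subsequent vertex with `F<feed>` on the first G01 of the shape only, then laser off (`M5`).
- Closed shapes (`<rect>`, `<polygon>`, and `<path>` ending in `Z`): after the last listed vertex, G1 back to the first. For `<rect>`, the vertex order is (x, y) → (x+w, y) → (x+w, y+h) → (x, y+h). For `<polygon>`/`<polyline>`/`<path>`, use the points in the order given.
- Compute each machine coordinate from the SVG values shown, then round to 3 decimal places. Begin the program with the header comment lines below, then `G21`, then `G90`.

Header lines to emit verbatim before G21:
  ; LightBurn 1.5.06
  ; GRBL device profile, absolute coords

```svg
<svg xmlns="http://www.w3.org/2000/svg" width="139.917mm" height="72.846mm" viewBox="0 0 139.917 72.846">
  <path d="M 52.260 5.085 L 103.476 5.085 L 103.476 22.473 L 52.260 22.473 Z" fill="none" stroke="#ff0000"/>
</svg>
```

1 u = 1 mm; y_m = 72.846 − y.

[1] `<path>` rectangle, #ff0000→cut S779 F740: (52.260,67.761) → (103.476,67.761) → (103.476,50.373) → (52.260,50.373) → (52.260,67.761) (closed)

; LightBurn 1.5.06
; GRBL device profile, absolute coords
G21
G90
G00 X52.260 Y67.761
M4 S779
G01 X103.476 Y67.761 F740
G01 X103.476 Y50.373
G01 X52.260 Y50.373
G01 X52.260 Y67.761
M5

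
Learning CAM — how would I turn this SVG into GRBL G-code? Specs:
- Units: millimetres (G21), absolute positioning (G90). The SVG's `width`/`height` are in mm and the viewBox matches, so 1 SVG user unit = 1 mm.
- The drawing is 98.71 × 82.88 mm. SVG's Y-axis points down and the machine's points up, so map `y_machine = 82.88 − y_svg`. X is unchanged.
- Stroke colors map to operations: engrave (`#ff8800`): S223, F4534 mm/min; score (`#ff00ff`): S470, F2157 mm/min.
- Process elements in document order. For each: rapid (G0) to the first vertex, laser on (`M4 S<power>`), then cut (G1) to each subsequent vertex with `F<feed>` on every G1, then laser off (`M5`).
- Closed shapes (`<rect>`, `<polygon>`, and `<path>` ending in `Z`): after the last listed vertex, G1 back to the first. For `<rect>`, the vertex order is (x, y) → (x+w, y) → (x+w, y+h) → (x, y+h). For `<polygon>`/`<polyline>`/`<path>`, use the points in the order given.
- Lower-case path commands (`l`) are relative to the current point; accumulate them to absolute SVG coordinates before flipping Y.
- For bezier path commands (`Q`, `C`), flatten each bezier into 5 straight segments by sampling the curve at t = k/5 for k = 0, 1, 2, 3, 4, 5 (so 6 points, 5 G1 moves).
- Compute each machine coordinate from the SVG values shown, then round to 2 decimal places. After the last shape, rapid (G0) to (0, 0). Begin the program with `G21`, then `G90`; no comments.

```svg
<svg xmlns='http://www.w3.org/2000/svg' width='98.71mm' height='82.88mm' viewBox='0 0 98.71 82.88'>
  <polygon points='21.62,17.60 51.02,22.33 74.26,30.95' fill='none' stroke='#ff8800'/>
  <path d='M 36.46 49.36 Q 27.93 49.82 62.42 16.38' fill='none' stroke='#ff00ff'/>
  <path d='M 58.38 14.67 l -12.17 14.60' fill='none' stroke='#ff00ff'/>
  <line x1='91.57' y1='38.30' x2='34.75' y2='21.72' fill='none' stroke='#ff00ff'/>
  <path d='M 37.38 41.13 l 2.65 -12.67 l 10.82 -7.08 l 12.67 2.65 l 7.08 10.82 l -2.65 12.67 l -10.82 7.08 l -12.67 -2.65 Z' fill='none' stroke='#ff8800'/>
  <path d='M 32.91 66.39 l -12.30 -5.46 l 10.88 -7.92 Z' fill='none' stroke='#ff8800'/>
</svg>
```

G21
G90
G0 X21.62 Y65.28
M4 S223
G1 X51.02 Y60.55 F4534
G1 X74.26 Y51.93 F4534
G1 X21.62 Y65.28 F4534
M5
G0 X36.46 Y33.52
M4 S470
G1 X34.77 Y34.69 F2157
G1 X36.52 Y38.58 F2157
G1 X41.71 Y45.17 F2157
G1 X50.34 Y54.48 F2157
G1 X62.42 Y66.50 F2157
M5
G0 X58.38 Y68.21
M4 S470
G1 X46.21 Y53.61 F2157
M5
G0 X91.57 Y44.58
M4 S470
G1 X34.75 Y61.16 F2157
M5
G0 X37.38 Y41.75
M4 S223
G1 X40.03 Y54.42 F4534
G1 X50.85 Y61.50 F4534
G1 X63.52 Y58.85 F4534
G1 X70.60 Y48.03 F4534
G1 X67.95 Y35.36 F4534
G1 X57.13 Y28.28 F4534
G1 X44.46 Y30.93 F4534
G1 X37.38 Y41.75 F4534
M5
G0 X32.91 Y16.49
M4 S223
G1 X20.61 Y21.95 F4534
G1 X31.49 Y29.87 F4534
G1 X32.91 Y16.49 F4534
M5
G0 X0.00 Y0.00

Since the viewBox matches the mm dimensions, user units are millimetres directly. The only transform is the Y-flip y_m = 82.88 − y_svg.

Shape 1 is a closed polygon drawn with `<polygon>`. Its stroke #ff8800 means engrave at S223, F4534. After flipping Y the toolpath is (21.62,65.28) → (51.02,60.55) → (74.26,51.93) → (21.62,65.28), returning to the start.

Shape 2 is a quadratic bezier drawn with `<path>`. Its stroke #ff00ff means score at S470, F2157. After flipping Y the toolpath is (36.46,33.52) → (34.77,34.69) → (36.52,38.58) → (41.71,45.17) → (50.34,54.48) → (62.42,66.50).

Shape 3 is a line segment drawn with `<path>`. Its stroke #ff00ff means score at S470, F2157. After flipping Y the toolpath is (58.38,68.21) → (46.21,53.61).

Shape 4 is a line segment drawn with `<line>`. Its stroke #ff00ff means score at S470, F2157. After flipping Y the toolpath is (91.57,44.58) → (34.75,61.16).

Shape 5 is a regular polygon drawn with `<path>`. Its stroke #ff8800 means engrave at S223, F4534. After flipping Y the toolpath is (37.38,41.75) → (40.03,54.42) → (50.85,61.50) → (63.52,58.85) → (70.60,48.03) → (67.95,35.36) → (57.13,28.28) → (44.46,30.93) → (37.38,41.75), returning to the start.

Shape 6 is a regular polygon drawn with `<path>`. Its stroke #ff8800 means engrave at S223, F4534. After flipping Y the toolpath is (32.91,16.49) → (20.61,21.95) → (31.49,29.87) → (32.91,16.49), returning to the start.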